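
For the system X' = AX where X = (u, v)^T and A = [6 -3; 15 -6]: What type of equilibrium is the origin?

center

A = [[6,-3],[15,-6]]; det(A-λI) = λ^2 + 9.
λ = 0 ± 3i: zero real part.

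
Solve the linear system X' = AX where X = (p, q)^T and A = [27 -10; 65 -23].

Coefficient matrix A = [[27, -10], [65, -23]].
Characteristic polynomial det(A - λI) = λ^2 - 4λ + 29 = 0.
Eigenvalues λ = 2 ± 5i (complex conjugate pair).
For λ=2+5i: an eigenvector is (-1,-2) - i(-1,-3) = (-1 + i, -2 + 3i).
A real fundamental pair from Re and Im of e^((2+5i)t)v: X_1 = e^(2t)(cos(5t)·(-1,-2) + sin(5t)·(-1,-3)), X_2 = e^(2t)(sin(5t)·(-1,-2) - cos(5t)·(-1,-3)).
General solution: C_1X_1 + C_2X_2.

p(t) = -C_1e^(2t)sin(5t) - C_1e^(2t)cos(5t) - C_2e^(2t)sin(5t) + C_2e^(2t)cos(5t), q(t) = -3C_1e^(2t)sin(5t) - 2C_1e^(2t)cos(5t) - 2C_2e^(2t)sin(5t) + 3C_2e^(2t)cos(5t)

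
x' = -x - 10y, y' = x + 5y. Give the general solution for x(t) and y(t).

x(t) = c_1e^(2t)sin(t) + 3c_1e^(2t)cos(t) + 3c_2e^(2t)sin(t) - c_2e^(2t)cos(t), y(t) = -c_1e^(2t)cos(t) - c_2e^(2t)sin(t)

Coefficient matrix A = [[-1, -10], [1, 5]].
Characteristic polynomial det(A - λI) = λ^2 - 4λ + 5 = 0.
Eigenvalues λ = 2 ± i (complex conjugate pair).
For λ=2+i: an eigenvector is (3,-1) - i(1,0) = (3 - i, -1).
A real fundamental pair from Re and Im of e^((2+i)t)v: X_1 = e^(2t)(cos(t)·(3,-1) + sin(t)·(1,0)), X_2 = e^(2t)(sin(t)·(3,-1) - cos(t)·(1,0)).
General solution: c_1X_1 + c_2X_2.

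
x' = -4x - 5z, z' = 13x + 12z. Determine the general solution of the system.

Coefficient matrix A = [[-4, -5], [13, 12]].
Characteristic polynomial det(A - λI) = λ^2 - 8λ + 17 = 0.
Eigenvalues λ = 4 ± i (complex conjugate pair).
For λ=4+i: an eigenvector is (1,-2) - i(2,-3) = (1 - 2i, -2 + 3i).
A real fundamental pair from Re and Im of e^((4+i)t)v: X_1 = e^(4t)(cos(t)·(1,-2) + sin(t)·(2,-3)), X_2 = e^(4t)(sin(t)·(1,-2) - cos(t)·(2,-3)).
General solution: K_1X_1 + K_2X_2.

x(t) = 2K_1e^(4t)sin(t) + K_1e^(4t)cos(t) + K_2e^(4t)sin(t) - 2K_2e^(4t)cos(t), z(t) = -3K_1e^(4t)sin(t) - 2K_1e^(4t)cos(t) - 2K_2e^(4t)sin(t) + 3K_2e^(4t)cos(t)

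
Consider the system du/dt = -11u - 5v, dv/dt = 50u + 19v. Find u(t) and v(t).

Coefficient matrix A = [[-11, -5], [50, 19]].
Characteristic polynomial det(A - λI) = λ^2 - 8λ + 41 = 0.
Eigenvalues λ = 4 ± 5i (complex conjugate pair).
For λ=4+5i: an eigenvector is (0,-1) - i(1,-3) = (0 - i, -1 + 3i).
A real fundamental pair from Re and Im of e^((4+5i)t)v: X_1 = e^(4t)(cos(5t)·(0,-1) + sin(5t)·(1,-3)), X_2 = e^(4t)(sin(5t)·(0,-1) - cos(5t)·(1,-3)).
General solution: c_1X_1 + c_2X_2.

u(t) = c_1e^(4t)sin(5t) - c_2e^(4t)cos(5t), v(t) = -3c_1e^(4t)sin(5t) - c_1e^(4t)cos(5t) - c_2e^(4t)sin(5t) + 3c_2e^(4t)cos(5t)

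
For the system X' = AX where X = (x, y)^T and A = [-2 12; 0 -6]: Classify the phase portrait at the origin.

stable node

A = [[-2,12],[0,-6]]; det(A-λI) = λ^2 + 8λ + 12.
λ = -6, -2: both negative.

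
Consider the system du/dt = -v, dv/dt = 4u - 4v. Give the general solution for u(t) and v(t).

u(t) = -C_1e^(-2t) - C_2te^(-2t) + C_2e^(-2t), v(t) = -2C_1e^(-2t) - 2C_2te^(-2t) + 3C_2e^(-2t)

Coefficient matrix A = [[0, -1], [4, -4]].
Characteristic polynomial det(A - λI) = λ^2 + 4λ + 4 = 0.
Single eigenvalue λ = -2 with algebraic multiplicity 2.
Eigenvector v = (-1,-2); generalized eigenvector w with (A-λI)w=v is (1,3).
General solution: e^(-2t)[C_1·v + C_2·(t·v + w)].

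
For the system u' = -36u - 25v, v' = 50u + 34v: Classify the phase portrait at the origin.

stable spiral

A = [[-36,-25],[50,34]]; det(A-λI) = λ^2 + 2λ + 26.
λ = -1 ± 5i: negative real part.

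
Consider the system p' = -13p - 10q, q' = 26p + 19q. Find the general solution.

Coefficient matrix A = [[-13, -10], [26, 19]].
Characteristic polynomial det(A - λI) = λ^2 - 6λ + 13 = 0.
Eigenvalues λ = 3 ± 2i (complex conjugate pair).
For λ=3+2i: an eigenvector is (1,-2) - i(2,-3) = (1 - 2i, -2 + 3i).
A real fundamental pair from Re and Im of e^((3+2i)t)v: X_1 = e^(3t)(cos(2t)·(1,-2) + sin(2t)·(2,-3)), X_2 = e^(3t)(sin(2t)·(1,-2) - cos(2t)·(2,-3)).
General solution: c_1X_1 + c_2X_2.

p(t) = 2c_1e^(3t)sin(2t) + c_1e^(3t)cos(2t) + c_2e^(3t)sin(2t) - 2c_2e^(3t)cos(2t), q(t) = -3c_1e^(3t)sin(2t) - 2c_1e^(3t)cos(2t) - 2c_2e^(3t)sin(2t) + 3c_2e^(3t)cos(2t)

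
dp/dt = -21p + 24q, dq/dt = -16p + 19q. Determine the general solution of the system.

Coefficient matrix A = [[-21, 24], [-16, 19]].
Characteristic polynomial det(A - λI) = λ^2 + 2λ - 15 = 0.
Eigenvalues λ = -5, 3.
For λ=-5: (A-λI) row 1 is [-16, 24], so an eigenvector is (3, 2).
For λ=3: (A-λI) row 1 is [-24, 24], so an eigenvector is (-1, -1).
General solution: K_1e^(-5t)(3,2) + K_2e^(3t)(-1,-1).

p(t) = 3K_1e^(-5t) - K_2e^(3t), q(t) = 2K_1e^(-5t) - K_2e^(3t)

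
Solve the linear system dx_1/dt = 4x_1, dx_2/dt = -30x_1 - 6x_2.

Coefficient matrix A = [[4, 0], [-30, -6]].
Characteristic polynomial det(A - λI) = λ^2 + 2λ - 24 = 0.
Eigenvalues λ = 4, -6.
For λ=4: (A-λI) row 2 is [-30, -10], so an eigenvector is (1, -3).
For λ=-6: (A-λI) row 1 is [10, 0], so an eigenvector is (0, -1).
General solution: C_1e^(4t)(1,-3) + C_2e^(-6t)(0,-1).

x_1(t) = C_1e^(4t), x_2(t) = -3C_1e^(4t) - C_2e^(-6t)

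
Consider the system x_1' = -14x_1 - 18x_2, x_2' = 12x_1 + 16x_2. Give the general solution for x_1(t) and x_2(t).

Coefficient matrix A = [[-14, -18], [12, 16]].
Characteristic polynomial det(A - λI) = λ^2 - 2λ - 8 = 0.
Eigenvalues λ = -2, 4.
For λ=-2: (A-λI) row 1 is [-12, -18], so an eigenvector is (3, -2).
For λ=4: (A-λI) row 1 is [-18, -18], so an eigenvector is (-1, 1).
General solution: c_1e^(-2t)(3,-2) + c_2e^(4t)(-1,1).

x_1(t) = 3c_1e^(-2t) - c_2e^(4t), x_2(t) = -2c_1e^(-2t) + c_2e^(4t)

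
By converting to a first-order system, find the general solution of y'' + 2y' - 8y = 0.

y(t) = K_1e^(2t) + K_2e^(-4t)

Let x_1 = y, x_2 = y'. Then x_1' = x_2 and x_2' = 8x_1 - 2x_2.
A = [[0,1],[8,-2]]; det(A-λI) = λ^2 + 2λ - 8.
Eigenvalues λ = 2, -4 with eigenvectors (1,2), (1,-4).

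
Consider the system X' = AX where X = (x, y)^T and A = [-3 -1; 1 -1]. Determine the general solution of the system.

x(t) = K_1e^(-2t) + K_2te^(-2t), y(t) = -K_1e^(-2t) - K_2te^(-2t) - K_2e^(-2t)

Coefficient matrix A = [[-3, -1], [1, -1]].
Characteristic polynomial det(A - λI) = λ^2 + 4λ + 4 = 0.
Single eigenvalue λ = -2 with algebraic multiplicity 2.
Eigenvector v = (1,-1); generalized eigenvector w with (A-λI)w=v is (0,-1).
General solution: e^(-2t)[K_1·v + K_2·(t·v + w)].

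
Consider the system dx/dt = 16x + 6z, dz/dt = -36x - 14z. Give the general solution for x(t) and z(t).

Coefficient matrix A = [[16, 6], [-36, -14]].
Characteristic polynomial det(A - λI) = λ^2 - 2λ - 8 = 0.
Eigenvalues λ = -2, 4.
For λ=-2: (A-λI) row 1 is [18, 6], so an eigenvector is (1, -3).
For λ=4: (A-λI) row 1 is [12, 6], so an eigenvector is (1, -2).
General solution: K_1e^(-2t)(1,-3) + K_2e^(4t)(1,-2).

x(t) = K_1e^(-2t) + K_2e^(4t), z(t) = -3K_1e^(-2t) - 2K_2e^(4t)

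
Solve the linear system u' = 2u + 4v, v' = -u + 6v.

Coefficient matrix A = [[2, 4], [-1, 6]].
Characteristic polynomial det(A - λI) = λ^2 - 8λ + 16 = 0.
Single eigenvalue λ = 4 with algebraic multiplicity 2.
Eigenvector v = (2,1); generalized eigenvector w with (A-λI)w=v is (-3,-1).
General solution: e^(4t)[c_1·v + c_2·(t·v + w)].

u(t) = 2c_1e^(4t) + 2c_2te^(4t) - 3c_2e^(4t), v(t) = c_1e^(4t) + c_2te^(4t) - c_2e^(4t)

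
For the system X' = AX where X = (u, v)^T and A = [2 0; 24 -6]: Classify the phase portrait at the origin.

A = [[2,0],[24,-6]]; det(A-λI) = λ^2 + 4λ - 12.
λ = 2, -6: opposite signs.

saddle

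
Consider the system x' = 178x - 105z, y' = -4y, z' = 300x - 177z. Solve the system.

Coefficient matrix A = [[178, 0, -105], [0, -4, 0], [300, 0, -177]].
det(A - λI) = 0 gives eigenvalues λ = -2, 3, -4.
For λ=-2: eigenvector (7,0,12).
For λ=3: eigenvector (-3,0,-5).
For λ=-4: eigenvector (0,1,0).
General solution: K_1e^(-2t)(7,0,12) + K_2e^(3t)(-3,0,-5) + K_3e^(-4t)(0,1,0).

x(t) = 7K_1e^(-2t) - 3K_2e^(3t), y(t) = K_3e^(-4t), z(t) = 12K_1e^(-2t) - 5K_2e^(3t)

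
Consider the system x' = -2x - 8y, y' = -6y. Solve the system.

x(t) = -K_1e^(-2t) - 2K_2e^(-6t), y(t) = -K_2e^(-6t)

Coefficient matrix A = [[-2, -8], [0, -6]].
Characteristic polynomial det(A - λI) = λ^2 + 8λ + 12 = 0.
Eigenvalues λ = -2, -6.
For λ=-2: (A-λI) row 1 is [0, -8], so an eigenvector is (-1, 0).
For λ=-6: (A-λI) row 1 is [4, -8], so an eigenvector is (-2, -1).
General solution: K_1e^(-2t)(-1,0) + K_2e^(-6t)(-2,-1).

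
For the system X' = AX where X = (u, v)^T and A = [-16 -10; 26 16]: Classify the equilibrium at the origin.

A = [[-16,-10],[26,16]]; det(A-λI) = λ^2 + 4.
λ = 0 ± 2i: zero real part.

center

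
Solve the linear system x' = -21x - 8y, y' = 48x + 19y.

x(t) = -C_1e^(3t) - C_2e^(-5t), y(t) = 3C_1e^(3t) + 2C_2e^(-5t)

Coefficient matrix A = [[-21, -8], [48, 19]].
Characteristic polynomial det(A - λI) = λ^2 + 2λ - 15 = 0.
Eigenvalues λ = 3, -5.
For λ=3: (A-λI) row 1 is [-24, -8], so an eigenvector is (-1, 3).
For λ=-5: (A-λI) row 1 is [-16, -8], so an eigenvector is (-1, 2).
General solution: C_1e^(3t)(-1,3) + C_2e^(-5t)(-1,2).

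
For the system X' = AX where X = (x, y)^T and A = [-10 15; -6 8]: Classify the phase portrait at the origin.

stable spiral

A = [[-10,15],[-6,8]]; det(A-λI) = λ^2 + 2λ + 10.
λ = -1 ± 3i: negative real part.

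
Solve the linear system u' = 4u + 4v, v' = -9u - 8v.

Coefficient matrix A = [[4, 4], [-9, -8]].
Characteristic polynomial det(A - λI) = λ^2 + 4λ + 4 = 0.
Single eigenvalue λ = -2 with algebraic multiplicity 2.
Eigenvector v = (-2,3); generalized eigenvector w with (A-λI)w=v is (1,-2).
General solution: e^(-2t)[K_1·v + K_2·(t·v + w)].

u(t) = -2K_1e^(-2t) - 2K_2te^(-2t) + K_2e^(-2t), v(t) = 3K_1e^(-2t) + 3K_2te^(-2t) - 2K_2e^(-2t)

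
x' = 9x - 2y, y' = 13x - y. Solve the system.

Coefficient matrix A = [[9, -2], [13, -1]].
Characteristic polynomial det(A - λI) = λ^2 - 8λ + 17 = 0.
Eigenvalues λ = 4 ± i (complex conjugate pair).
For λ=4+i: an eigenvector is (-1,-3) - i(1,2) = (-1 - i, -3 - 2i).
A real fundamental pair from Re and Im of e^((4+i)t)v: X_1 = e^(4t)(cos(t)·(-1,-3) + sin(t)·(1,2)), X_2 = e^(4t)(sin(t)·(-1,-3) - cos(t)·(1,2)).
General solution: c_1X_1 + c_2X_2.

x(t) = c_1e^(4t)sin(t) - c_1e^(4t)cos(t) - c_2e^(4t)sin(t) - c_2e^(4t)cos(t), y(t) = 2c_1e^(4t)sin(t) - 3c_1e^(4t)cos(t) - 3c_2e^(4t)sin(t) - 2c_2e^(4t)cos(t)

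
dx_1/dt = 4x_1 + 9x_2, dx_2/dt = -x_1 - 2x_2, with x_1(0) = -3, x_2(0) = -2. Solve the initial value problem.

x_1(t) = -27te^(t) - 3e^(t), x_2(t) = 9te^(t) - 2e^(t)

Coefficient matrix A = [[4, 9], [-1, -2]].
Characteristic polynomial det(A - λI) = λ^2 - 2λ + 1 = 0.
Single eigenvalue λ = 1 with algebraic multiplicity 2.
Eigenvector v = (3,-1); generalized eigenvector w with (A-λI)w=v is (-2,1).
General solution: e^(t)[c_1·v + c_2·(t·v + w)].
Applying x_1(0)=-3, x_2(0)=-2 gives c_1=-7, c_2=-9.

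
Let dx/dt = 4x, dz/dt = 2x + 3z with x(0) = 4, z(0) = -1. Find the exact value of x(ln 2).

A = [[4,0],[2,3]]; eigenvalues λ = 4, 3.
Eigenvectors: (1,2) for λ=4, (0,-1) for λ=3.
From the initial condition, c_1 = 4, c_2 = 9.
x(ln 2) = (4)(2^4)(1) + (9)(2^3)(0) = 64.

64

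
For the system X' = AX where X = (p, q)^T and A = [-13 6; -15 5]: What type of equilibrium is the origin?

A = [[-13,6],[-15,5]]; det(A-λI) = λ^2 + 8λ + 25.
λ = -4 ± 3i: negative real part.

stable spiral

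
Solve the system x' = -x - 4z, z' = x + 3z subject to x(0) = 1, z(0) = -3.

x(t) = 10te^(t) + e^(t), z(t) = -5te^(t) - 3e^(t)

Coefficient matrix A = [[-1, -4], [1, 3]].
Characteristic polynomial det(A - λI) = λ^2 - 2λ + 1 = 0.
Single eigenvalue λ = 1 with algebraic multiplicity 2.
Eigenvector v = (-2,1); generalized eigenvector w with (A-λI)w=v is (1,0).
General solution: e^(t)[K_1·v + K_2·(t·v + w)].
Applying x(0)=1, z(0)=-3 gives K_1=-3, K_2=-5.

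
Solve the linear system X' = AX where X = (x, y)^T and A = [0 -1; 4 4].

x(t) = K_1e^(2t) + K_2te^(2t) - 2K_2e^(2t), y(t) = -2K_1e^(2t) - 2K_2te^(2t) + 3K_2e^(2t)

Coefficient matrix A = [[0, -1], [4, 4]].
Characteristic polynomial det(A - λI) = λ^2 - 4λ + 4 = 0.
Single eigenvalue λ = 2 with algebraic multiplicity 2.
Eigenvector v = (1,-2); generalized eigenvector w with (A-λI)w=v is (-2,3).
General solution: e^(2t)[K_1·v + K_2·(t·v + w)].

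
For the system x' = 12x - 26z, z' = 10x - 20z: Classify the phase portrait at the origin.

stable spiral

A = [[12,-26],[10,-20]]; det(A-λI) = λ^2 + 8λ + 20.
λ = -4 ± 2i: negative real part.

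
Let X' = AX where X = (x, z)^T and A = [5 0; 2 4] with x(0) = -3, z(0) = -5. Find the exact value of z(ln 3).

-1377

A = [[5,0],[2,4]]; eigenvalues λ = 5, 4.
Eigenvectors: (1,2) for λ=5, (0,1) for λ=4.
From the initial condition, c_1 = -3, c_2 = 1.
z(ln 3) = (-3)(3^5)(2) + (1)(3^4)(1) = -1377.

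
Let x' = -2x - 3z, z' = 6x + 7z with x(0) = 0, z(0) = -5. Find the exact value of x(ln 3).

390

A = [[-2,-3],[6,7]]; eigenvalues λ = 1, 4.
Eigenvectors: (-1,1) for λ=1, (-1,2) for λ=4.
From the initial condition, c_1 = 5, c_2 = -5.
x(ln 3) = (5)(3^1)(-1) + (-5)(3^4)(-1) = 390.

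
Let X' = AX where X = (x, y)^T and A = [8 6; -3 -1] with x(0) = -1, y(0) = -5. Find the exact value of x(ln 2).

A = [[8,6],[-3,-1]]; eigenvalues λ = 5, 2.
Eigenvectors: (-2,1) for λ=5, (-1,1) for λ=2.
From the initial condition, c_1 = 6, c_2 = -11.
x(ln 2) = (6)(2^5)(-2) + (-11)(2^2)(-1) = -340.

-340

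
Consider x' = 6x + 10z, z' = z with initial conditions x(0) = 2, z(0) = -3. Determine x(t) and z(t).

x(t) = -4e^(6t) + 6e^(t), z(t) = -3e^(t)

Coefficient matrix A = [[6, 10], [0, 1]].
Characteristic polynomial det(A - λI) = λ^2 - 7λ + 6 = 0.
Eigenvalues λ = 1, 6.
For λ=1: (A-λI) row 1 is [5, 10], so an eigenvector is (-2, 1).
For λ=6: (A-λI) row 1 is [0, 10], so an eigenvector is (1, 0).
General solution: C_1e^(t)(-2,1) + C_2e^(6t)(1,0).
Applying x(0)=2, z(0)=-3 gives C_1=-3, C_2=-4.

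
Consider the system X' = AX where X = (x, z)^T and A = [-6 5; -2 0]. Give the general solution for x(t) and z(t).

Coefficient matrix A = [[-6, 5], [-2, 0]].
Characteristic polynomial det(A - λI) = λ^2 + 6λ + 10 = 0.
Eigenvalues λ = -3 ± i (complex conjugate pair).
For λ=-3+i: an eigenvector is (-2,-1) - i(1,1) = (-2 - i, -1 - i).
A real fundamental pair from Re and Im of e^((-3+i)t)v: X_1 = e^(-3t)(cos(t)·(-2,-1) + sin(t)·(1,1)), X_2 = e^(-3t)(sin(t)·(-2,-1) - cos(t)·(1,1)).
General solution: C_1X_1 + C_2X_2.

x(t) = C_1e^(-3t)sin(t) - 2C_1e^(-3t)cos(t) - 2C_2e^(-3t)sin(t) - C_2e^(-3t)cos(t), z(t) = C_1e^(-3t)sin(t) - C_1e^(-3t)cos(t) - C_2e^(-3t)sin(t) - C_2e^(-3t)cos(t)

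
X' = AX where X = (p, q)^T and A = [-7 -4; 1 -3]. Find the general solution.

Coefficient matrix A = [[-7, -4], [1, -3]].
Characteristic polynomial det(A - λI) = λ^2 + 10λ + 25 = 0.
Single eigenvalue λ = -5 with algebraic multiplicity 2.
Eigenvector v = (2,-1); generalized eigenvector w with (A-λI)w=v is (1,-1).
General solution: e^(-5t)[K_1·v + K_2·(t·v + w)].

p(t) = 2K_1e^(-5t) + 2K_2te^(-5t) + K_2e^(-5t), q(t) = -K_1e^(-5t) - K_2te^(-5t) - K_2e^(-5t)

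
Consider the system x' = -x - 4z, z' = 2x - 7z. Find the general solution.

Coefficient matrix A = [[-1, -4], [2, -7]].
Characteristic polynomial det(A - λI) = λ^2 + 8λ + 15 = 0.
Eigenvalues λ = -3, -5.
For λ=-3: (A-λI) row 1 is [2, -4], so an eigenvector is (-2, -1).
For λ=-5: (A-λI) row 1 is [4, -4], so an eigenvector is (-1, -1).
General solution: K_1e^(-3t)(-2,-1) + K_2e^(-5t)(-1,-1).

x(t) = -2K_1e^(-3t) - K_2e^(-5t), z(t) = -K_1e^(-3t) - K_2e^(-5t)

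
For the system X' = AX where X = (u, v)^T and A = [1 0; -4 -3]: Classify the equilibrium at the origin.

saddle

A = [[1,0],[-4,-3]]; det(A-λI) = λ^2 + 2λ - 3.
λ = -3, 1: opposite signs.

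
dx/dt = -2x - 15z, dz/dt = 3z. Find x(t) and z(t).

Coefficient matrix A = [[-2, -15], [0, 3]].
Characteristic polynomial det(A - λI) = λ^2 - λ - 6 = 0.
Eigenvalues λ = -2, 3.
For λ=-2: (A-λI) row 1 is [0, -15], so an eigenvector is (-1, 0).
For λ=3: (A-λI) row 1 is [-5, -15], so an eigenvector is (-3, 1).
General solution: C_1e^(-2t)(-1,0) + C_2e^(3t)(-3,1).

x(t) = -C_1e^(-2t) - 3C_2e^(3t), z(t) = C_2e^(3t)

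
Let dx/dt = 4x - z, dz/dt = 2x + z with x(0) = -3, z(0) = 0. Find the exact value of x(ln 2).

A = [[4,-1],[2,1]]; eigenvalues λ = 3, 2.
Eigenvectors: (-1,-1) for λ=3, (1,2) for λ=2.
From the initial condition, c_1 = 6, c_2 = 3.
x(ln 2) = (6)(2^3)(-1) + (3)(2^2)(1) = -36.

-36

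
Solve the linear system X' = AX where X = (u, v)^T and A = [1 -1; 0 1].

u(t) = c_1e^(t) + c_2te^(t) - 2c_2e^(t), v(t) = -c_2e^(t)

Coefficient matrix A = [[1, -1], [0, 1]].
Characteristic polynomial det(A - λI) = λ^2 - 2λ + 1 = 0.
Single eigenvalue λ = 1 with algebraic multiplicity 2.
Eigenvector v = (1,0); generalized eigenvector w with (A-λI)w=v is (-2,-1).
General solution: e^(t)[c_1·v + c_2·(t·v + w)].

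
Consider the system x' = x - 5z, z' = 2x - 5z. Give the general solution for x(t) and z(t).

x(t) = -K_1e^(-2t)sin(t) - 2K_1e^(-2t)cos(t) - 2K_2e^(-2t)sin(t) + K_2e^(-2t)cos(t), z(t) = -K_1e^(-2t)sin(t) - K_1e^(-2t)cos(t) - K_2e^(-2t)sin(t) + K_2e^(-2t)cos(t)

Coefficient matrix A = [[1, -5], [2, -5]].
Characteristic polynomial det(A - λI) = λ^2 + 4λ + 5 = 0.
Eigenvalues λ = -2 ± i (complex conjugate pair).
For λ=-2+i: an eigenvector is (-2,-1) - i(-1,-1) = (-2 + i, -1 + i).
A real fundamental pair from Re and Im of e^((-2+i)t)v: X_1 = e^(-2t)(cos(t)·(-2,-1) + sin(t)·(-1,-1)), X_2 = e^(-2t)(sin(t)·(-2,-1) - cos(t)·(-1,-1)).
General solution: K_1X_1 + K_2X_2.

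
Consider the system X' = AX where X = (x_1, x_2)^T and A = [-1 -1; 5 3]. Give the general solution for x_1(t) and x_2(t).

Coefficient matrix A = [[-1, -1], [5, 3]].
Characteristic polynomial det(A - λI) = λ^2 - 2λ + 2 = 0.
Eigenvalues λ = 1 ± i (complex conjugate pair).
For λ=1+i: an eigenvector is (0,1) - i(-1,2) = (0 + i, 1 - 2i).
A real fundamental pair from Re and Im of e^((1+i)t)v: X_1 = e^(t)(cos(t)·(0,1) + sin(t)·(-1,2)), X_2 = e^(t)(sin(t)·(0,1) - cos(t)·(-1,2)).
General solution: c_1X_1 + c_2X_2.

x_1(t) = -c_1e^(t)sin(t) + c_2e^(t)cos(t), x_2(t) = 2c_1e^(t)sin(t) + c_1e^(t)cos(t) + c_2e^(t)sin(t) - 2c_2e^(t)cos(t)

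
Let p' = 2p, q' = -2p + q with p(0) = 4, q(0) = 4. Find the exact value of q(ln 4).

A = [[2,0],[-2,1]]; eigenvalues λ = 1, 2.
Eigenvectors: (0,-1) for λ=1, (-1,2) for λ=2.
From the initial condition, c_1 = -12, c_2 = -4.
q(ln 4) = (-12)(4^1)(-1) + (-4)(4^2)(2) = -80.

-80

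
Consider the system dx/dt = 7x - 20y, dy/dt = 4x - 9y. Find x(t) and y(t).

Coefficient matrix A = [[7, -20], [4, -9]].
Characteristic polynomial det(A - λI) = λ^2 + 2λ + 17 = 0.
Eigenvalues λ = -1 ± 4i (complex conjugate pair).
For λ=-1+4i: an eigenvector is (1,0) - i(2,1) = (1 - 2i, 0 - i).
A real fundamental pair from Re and Im of e^((-1+4i)t)v: X_1 = e^(-t)(cos(4t)·(1,0) + sin(4t)·(2,1)), X_2 = e^(-t)(sin(4t)·(1,0) - cos(4t)·(2,1)).
General solution: C_1X_1 + C_2X_2.

x(t) = 2C_1e^(-t)sin(4t) + C_1e^(-t)cos(4t) + C_2e^(-t)sin(4t) - 2C_2e^(-t)cos(4t), y(t) = C_1e^(-t)sin(4t) - C_2e^(-t)cos(4t)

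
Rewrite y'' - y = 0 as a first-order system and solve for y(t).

y(t) = c_1e^(t) + c_2e^(-t)

Let x_1 = y, x_2 = y'. Then x_1' = x_2 and x_2' = x_1.
A = [[0,1],[1,0]]; det(A-λI) = λ^2 - 1.
Eigenvalues λ = 1, -1 with eigenvectors (1,1), (1,-1).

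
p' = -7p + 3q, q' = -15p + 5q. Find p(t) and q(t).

p(t) = -K_1e^(-t)sin(3t) + K_2e^(-t)cos(3t), q(t) = -2K_1e^(-t)sin(3t) - K_1e^(-t)cos(3t) - K_2e^(-t)sin(3t) + 2K_2e^(-t)cos(3t)

Coefficient matrix A = [[-7, 3], [-15, 5]].
Characteristic polynomial det(A - λI) = λ^2 + 2λ + 10 = 0.
Eigenvalues λ = -1 ± 3i (complex conjugate pair).
For λ=-1+3i: an eigenvector is (0,-1) - i(-1,-2) = (0 + i, -1 + 2i).
A real fundamental pair from Re and Im of e^((-1+3i)t)v: X_1 = e^(-t)(cos(3t)·(0,-1) + sin(3t)·(-1,-2)), X_2 = e^(-t)(sin(3t)·(0,-1) - cos(3t)·(-1,-2)).
General solution: K_1X_1 + K_2X_2.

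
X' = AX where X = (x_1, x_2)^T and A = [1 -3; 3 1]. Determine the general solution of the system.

x_1(t) = -c_1e^(t)sin(3t) + c_2e^(t)cos(3t), x_2(t) = c_1e^(t)cos(3t) + c_2e^(t)sin(3t)

Coefficient matrix A = [[1, -3], [3, 1]].
Characteristic polynomial det(A - λI) = λ^2 - 2λ + 10 = 0.
Eigenvalues λ = 1 ± 3i (complex conjugate pair).
For λ=1+3i: an eigenvector is (0,1) - i(-1,0) = (0 + i, 1).
A real fundamental pair from Re and Im of e^((1+3i)t)v: X_1 = e^(t)(cos(3t)·(0,1) + sin(3t)·(-1,0)), X_2 = e^(t)(sin(3t)·(0,1) - cos(3t)·(-1,0)).
General solution: c_1X_1 + c_2X_2.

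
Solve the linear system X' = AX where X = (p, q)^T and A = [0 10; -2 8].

p(t) = -2C_1e^(4t)sin(2t) + C_1e^(4t)cos(2t) + C_2e^(4t)sin(2t) + 2C_2e^(4t)cos(2t), q(t) = -C_1e^(4t)sin(2t) + C_2e^(4t)cos(2t)

Coefficient matrix A = [[0, 10], [-2, 8]].
Characteristic polynomial det(A - λI) = λ^2 - 8λ + 20 = 0.
Eigenvalues λ = 4 ± 2i (complex conjugate pair).
For λ=4+2i: an eigenvector is (1,0) - i(-2,-1) = (1 + 2i, 0 + i).
A real fundamental pair from Re and Im of e^((4+2i)t)v: X_1 = e^(4t)(cos(2t)·(1,0) + sin(2t)·(-2,-1)), X_2 = e^(4t)(sin(2t)·(1,0) - cos(2t)·(-2,-1)).
General solution: C_1X_1 + C_2X_2.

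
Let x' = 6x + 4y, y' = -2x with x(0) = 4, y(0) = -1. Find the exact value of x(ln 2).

88

A = [[6,4],[-2,0]]; eigenvalues λ = 2, 4.
Eigenvectors: (-1,1) for λ=2, (-2,1) for λ=4.
From the initial condition, c_1 = 2, c_2 = -3.
x(ln 2) = (2)(2^2)(-1) + (-3)(2^4)(-2) = 88.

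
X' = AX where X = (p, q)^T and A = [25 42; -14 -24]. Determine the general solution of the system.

p(t) = -3C_1e^(-3t) + 2C_2e^(4t), q(t) = 2C_1e^(-3t) - C_2e^(4t)

Coefficient matrix A = [[25, 42], [-14, -24]].
Characteristic polynomial det(A - λI) = λ^2 - λ - 12 = 0.
Eigenvalues λ = -3, 4.
For λ=-3: (A-λI) row 1 is [28, 42], so an eigenvector is (-3, 2).
For λ=4: (A-λI) row 1 is [21, 42], so an eigenvector is (2, -1).
General solution: C_1e^(-3t)(-3,2) + C_2e^(4t)(2,-1).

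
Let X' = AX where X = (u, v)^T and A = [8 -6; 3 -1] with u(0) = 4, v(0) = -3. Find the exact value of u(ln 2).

408

A = [[8,-6],[3,-1]]; eigenvalues λ = 5, 2.
Eigenvectors: (2,1) for λ=5, (-1,-1) for λ=2.
From the initial condition, c_1 = 7, c_2 = 10.
u(ln 2) = (7)(2^5)(2) + (10)(2^2)(-1) = 408.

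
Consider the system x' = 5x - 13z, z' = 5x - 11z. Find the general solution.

Coefficient matrix A = [[5, -13], [5, -11]].
Characteristic polynomial det(A - λI) = λ^2 + 6λ + 10 = 0.
Eigenvalues λ = -3 ± i (complex conjugate pair).
For λ=-3+i: an eigenvector is (2,1) - i(3,2) = (2 - 3i, 1 - 2i).
A real fundamental pair from Re and Im of e^((-3+i)t)v: X_1 = e^(-3t)(cos(t)·(2,1) + sin(t)·(3,2)), X_2 = e^(-3t)(sin(t)·(2,1) - cos(t)·(3,2)).
General solution: c_1X_1 + c_2X_2.

x(t) = 3c_1e^(-3t)sin(t) + 2c_1e^(-3t)cos(t) + 2c_2e^(-3t)sin(t) - 3c_2e^(-3t)cos(t), z(t) = 2c_1e^(-3t)sin(t) + c_1e^(-3t)cos(t) + c_2e^(-3t)sin(t) - 2c_2e^(-3t)cos(t)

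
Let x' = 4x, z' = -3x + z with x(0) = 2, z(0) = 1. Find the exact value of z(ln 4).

A = [[4,0],[-3,1]]; eigenvalues λ = 1, 4.
Eigenvectors: (0,-1) for λ=1, (-1,1) for λ=4.
From the initial condition, c_1 = -3, c_2 = -2.
z(ln 4) = (-3)(4^1)(-1) + (-2)(4^4)(1) = -500.

-500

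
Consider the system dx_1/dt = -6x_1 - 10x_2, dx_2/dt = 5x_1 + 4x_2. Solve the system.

Coefficient matrix A = [[-6, -10], [5, 4]].
Characteristic polynomial det(A - λI) = λ^2 + 2λ + 26 = 0.
Eigenvalues λ = -1 ± 5i (complex conjugate pair).
For λ=-1+5i: an eigenvector is (1,0) - i(-1,1) = (1 + i, 0 - i).
A real fundamental pair from Re and Im of e^((-1+5i)t)v: X_1 = e^(-t)(cos(5t)·(1,0) + sin(5t)·(-1,1)), X_2 = e^(-t)(sin(5t)·(1,0) - cos(5t)·(-1,1)).
General solution: C_1X_1 + C_2X_2.

x_1(t) = -C_1e^(-t)sin(5t) + C_1e^(-t)cos(5t) + C_2e^(-t)sin(5t) + C_2e^(-t)cos(5t), x_2(t) = C_1e^(-t)sin(5t) - C_2e^(-t)cos(5t)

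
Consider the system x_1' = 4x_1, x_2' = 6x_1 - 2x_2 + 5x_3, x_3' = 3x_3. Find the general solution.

x_1(t) = K_3e^(4t), x_2(t) = K_1e^(3t) + K_2e^(-2t) + K_3e^(4t), x_3(t) = K_1e^(3t)

Coefficient matrix A = [[4, 0, 0], [6, -2, 5], [0, 0, 3]].
det(A - λI) = 0 gives eigenvalues λ = 3, -2, 4.
For λ=3: eigenvector (0,1,1).
For λ=-2: eigenvector (0,1,0).
For λ=4: eigenvector (1,1,0).
General solution: K_1e^(3t)(0,1,1) + K_2e^(-2t)(0,1,0) + K_3e^(4t)(1,1,0).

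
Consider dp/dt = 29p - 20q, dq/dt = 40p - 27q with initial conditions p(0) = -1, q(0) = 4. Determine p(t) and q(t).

Coefficient matrix A = [[29, -20], [40, -27]].
Characteristic polynomial det(A - λI) = λ^2 - 2λ + 17 = 0.
Eigenvalues λ = 1 ± 4i (complex conjugate pair).
For λ=1+4i: an eigenvector is (2,3) - i(-1,-1) = (2 + i, 3 + i).
A real fundamental pair from Re and Im of e^((1+4i)t)v: X_1 = e^(t)(cos(4t)·(2,3) + sin(4t)·(-1,-1)), X_2 = e^(t)(sin(4t)·(2,3) - cos(4t)·(-1,-1)).
General solution: c_1X_1 + c_2X_2.
Applying p(0)=-1, q(0)=4 gives c_1=5, c_2=-11.

p(t) = -27e^(t)sin(4t) - e^(t)cos(4t), q(t) = -38e^(t)sin(4t) + 4e^(t)cos(4t)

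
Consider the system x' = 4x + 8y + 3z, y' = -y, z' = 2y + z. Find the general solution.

Coefficient matrix A = [[4, 8, 3], [0, -1, 0], [0, 2, 1]].
det(A - λI) = 0 gives eigenvalues λ = 4, -1, 1.
For λ=4: eigenvector (1,0,0).
For λ=-1: eigenvector (-1,1,-1).
For λ=1: eigenvector (-1,0,1).
General solution: K_1e^(4t)(1,0,0) + K_2e^(-t)(-1,1,-1) + K_3e^(t)(-1,0,1).

x(t) = K_1e^(4t) - K_2e^(-t) - K_3e^(t), y(t) = K_2e^(-t), z(t) = -K_2e^(-t) + K_3e^(t)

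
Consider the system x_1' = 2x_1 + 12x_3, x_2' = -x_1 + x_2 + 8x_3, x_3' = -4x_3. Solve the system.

x_1(t) = C_1e^(2t) - 2C_3e^(-4t), x_2(t) = -C_1e^(2t) + C_2e^(t) - 2C_3e^(-4t), x_3(t) = C_3e^(-4t)

Coefficient matrix A = [[2, 0, 12], [-1, 1, 8], [0, 0, -4]].
det(A - λI) = 0 gives eigenvalues λ = 2, 1, -4.
For λ=2: eigenvector (1,-1,0).
For λ=1: eigenvector (0,1,0).
For λ=-4: eigenvector (-2,-2,1).
General solution: C_1e^(2t)(1,-1,0) + C_2e^(t)(0,1,0) + C_3e^(-4t)(-2,-2,1).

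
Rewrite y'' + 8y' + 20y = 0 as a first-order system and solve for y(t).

Let x_1 = y, x_2 = y'. Then x_1' = x_2 and x_2' = -20x_1 - 8x_2.
A = [[0,1],[-20,-8]]; det(A-λI) = λ^2 + 8λ + 20.
Eigenvalues λ = -4 ± 2i.

y(t) = K_1e^(-4t)cos(2t) + K_2e^(-4t)sin(2t)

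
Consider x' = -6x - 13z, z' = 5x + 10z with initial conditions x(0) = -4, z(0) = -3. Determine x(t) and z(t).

Coefficient matrix A = [[-6, -13], [5, 10]].
Characteristic polynomial det(A - λI) = λ^2 - 4λ + 5 = 0.
Eigenvalues λ = 2 ± i (complex conjugate pair).
For λ=2+i: an eigenvector is (-2,1) - i(3,-2) = (-2 - 3i, 1 + 2i).
A real fundamental pair from Re and Im of e^((2+i)t)v: X_1 = e^(2t)(cos(t)·(-2,1) + sin(t)·(3,-2)), X_2 = e^(2t)(sin(t)·(-2,1) - cos(t)·(3,-2)).
General solution: C_1X_1 + C_2X_2.
Applying x(0)=-4, z(0)=-3 gives C_1=17, C_2=-10.

x(t) = 71e^(2t)sin(t) - 4e^(2t)cos(t), z(t) = -44e^(2t)sin(t) - 3e^(2t)cos(t)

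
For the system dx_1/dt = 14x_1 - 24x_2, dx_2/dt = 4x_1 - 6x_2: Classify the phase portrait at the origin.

A = [[14,-24],[4,-6]]; det(A-λI) = λ^2 - 8λ + 12.
λ = 2, 6: both positive.

unstable node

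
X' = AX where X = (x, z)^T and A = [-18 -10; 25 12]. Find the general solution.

Coefficient matrix A = [[-18, -10], [25, 12]].
Characteristic polynomial det(A - λI) = λ^2 + 6λ + 34 = 0.
Eigenvalues λ = -3 ± 5i (complex conjugate pair).
For λ=-3+5i: an eigenvector is (1,-1) - i(-1,2) = (1 + i, -1 - 2i).
A real fundamental pair from Re and Im of e^((-3+5i)t)v: X_1 = e^(-3t)(cos(5t)·(1,-1) + sin(5t)·(-1,2)), X_2 = e^(-3t)(sin(5t)·(1,-1) - cos(5t)·(-1,2)).
General solution: K_1X_1 + K_2X_2.

x(t) = -K_1e^(-3t)sin(5t) + K_1e^(-3t)cos(5t) + K_2e^(-3t)sin(5t) + K_2e^(-3t)cos(5t), z(t) = 2K_1e^(-3t)sin(5t) - K_1e^(-3t)cos(5t) - K_2e^(-3t)sin(5t) - 2K_2e^(-3t)cos(5t)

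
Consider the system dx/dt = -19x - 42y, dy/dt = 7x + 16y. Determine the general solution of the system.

Coefficient matrix A = [[-19, -42], [7, 16]].
Characteristic polynomial det(A - λI) = λ^2 + 3λ - 10 = 0.
Eigenvalues λ = -5, 2.
For λ=-5: (A-λI) row 1 is [-14, -42], so an eigenvector is (3, -1).
For λ=2: (A-λI) row 1 is [-21, -42], so an eigenvector is (2, -1).
General solution: c_1e^(-5t)(3,-1) + c_2e^(2t)(2,-1).

x(t) = 3c_1e^(-5t) + 2c_2e^(2t), y(t) = -c_1e^(-5t) - c_2e^(2t)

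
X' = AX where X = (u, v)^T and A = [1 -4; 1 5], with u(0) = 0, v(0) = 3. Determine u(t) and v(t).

Coefficient matrix A = [[1, -4], [1, 5]].
Characteristic polynomial det(A - λI) = λ^2 - 6λ + 9 = 0.
Single eigenvalue λ = 3 with algebraic multiplicity 2.
Eigenvector v = (2,-1); generalized eigenvector w with (A-λI)w=v is (1,-1).
General solution: e^(3t)[c_1·v + c_2·(t·v + w)].
Applying u(0)=0, v(0)=3 gives c_1=3, c_2=-6.

u(t) = -12te^(3t), v(t) = 6te^(3t) + 3e^(3t)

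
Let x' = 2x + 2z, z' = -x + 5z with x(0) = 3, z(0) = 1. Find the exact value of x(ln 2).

A = [[2,2],[-1,5]]; eigenvalues λ = 4, 3.
Eigenvectors: (-1,-1) for λ=4, (-2,-1) for λ=3.
From the initial condition, c_1 = 1, c_2 = -2.
x(ln 2) = (1)(2^4)(-1) + (-2)(2^3)(-2) = 16.

16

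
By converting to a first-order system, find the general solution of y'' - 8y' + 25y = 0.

Let x_1 = y, x_2 = y'. Then x_1' = x_2 and x_2' = -25x_1 + 8x_2.
A = [[0,1],[-25,8]]; det(A-λI) = λ^2 - 8λ + 25.
Eigenvalues λ = 4 ± 3i.

y(t) = c_1e^(4t)cos(3t) + c_2e^(4t)sin(3t)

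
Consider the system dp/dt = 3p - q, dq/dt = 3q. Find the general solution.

Coefficient matrix A = [[3, -1], [0, 3]].
Characteristic polynomial det(A - λI) = λ^2 - 6λ + 9 = 0.
Single eigenvalue λ = 3 with algebraic multiplicity 2.
Eigenvector v = (1,0); generalized eigenvector w with (A-λI)w=v is (-2,-1).
General solution: e^(3t)[K_1·v + K_2·(t·v + w)].

p(t) = K_1e^(3t) + K_2te^(3t) - 2K_2e^(3t), q(t) = -K_2e^(3t)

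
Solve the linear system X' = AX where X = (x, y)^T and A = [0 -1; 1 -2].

x(t) = c_1e^(-t) + c_2te^(-t) + 2c_2e^(-t), y(t) = c_1e^(-t) + c_2te^(-t) + c_2e^(-t)

Coefficient matrix A = [[0, -1], [1, -2]].
Characteristic polynomial det(A - λI) = λ^2 + 2λ + 1 = 0.
Single eigenvalue λ = -1 with algebraic multiplicity 2.
Eigenvector v = (1,1); generalized eigenvector w with (A-λI)w=v is (2,1).
General solution: e^(-t)[c_1·v + c_2·(t·v + w)].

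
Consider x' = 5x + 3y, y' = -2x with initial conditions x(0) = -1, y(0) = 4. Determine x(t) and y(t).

x(t) = 9e^(3t) - 10e^(2t), y(t) = -6e^(3t) + 10e^(2t)

Coefficient matrix A = [[5, 3], [-2, 0]].
Characteristic polynomial det(A - λI) = λ^2 - 5λ + 6 = 0.
Eigenvalues λ = 3, 2.
For λ=3: (A-λI) row 1 is [2, 3], so an eigenvector is (3, -2).
For λ=2: (A-λI) row 1 is [3, 3], so an eigenvector is (1, -1).
General solution: K_1e^(3t)(3,-2) + K_2e^(2t)(1,-1).
Applying x(0)=-1, y(0)=4 gives K_1=3, K_2=-10.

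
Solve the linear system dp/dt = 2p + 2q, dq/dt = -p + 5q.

p(t) = -2C_1e^(3t) + C_2e^(4t), q(t) = -C_1e^(3t) + C_2e^(4t)

Coefficient matrix A = [[2, 2], [-1, 5]].
Characteristic polynomial det(A - λI) = λ^2 - 7λ + 12 = 0.
Eigenvalues λ = 3, 4.
For λ=3: (A-λI) row 1 is [-1, 2], so an eigenvector is (-2, -1).
For λ=4: (A-λI) row 1 is [-2, 2], so an eigenvector is (1, 1).
General solution: C_1e^(3t)(-2,-1) + C_2e^(4t)(1,1).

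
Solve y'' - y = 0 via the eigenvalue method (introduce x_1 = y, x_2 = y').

y(t) = c_1e^(t) + c_2e^(-t)

Let x_1 = y, x_2 = y'. Then x_1' = x_2 and x_2' = x_1.
A = [[0,1],[1,0]]; det(A-λI) = λ^2 - 1.
Eigenvalues λ = 1, -1 with eigenvectors (1,1), (1,-1).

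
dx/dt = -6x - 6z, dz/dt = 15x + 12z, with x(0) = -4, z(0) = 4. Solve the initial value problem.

x(t) = 4e^(3t)sin(3t) - 4e^(3t)cos(3t), z(t) = -8e^(3t)sin(3t) + 4e^(3t)cos(3t)

Coefficient matrix A = [[-6, -6], [15, 12]].
Characteristic polynomial det(A - λI) = λ^2 - 6λ + 18 = 0.
Eigenvalues λ = 3 ± 3i (complex conjugate pair).
For λ=3+3i: an eigenvector is (1,-2) - i(1,-1) = (1 - i, -2 + i).
A real fundamental pair from Re and Im of e^((3+3i)t)v: X_1 = e^(3t)(cos(3t)·(1,-2) + sin(3t)·(1,-1)), X_2 = e^(3t)(sin(3t)·(1,-2) - cos(3t)·(1,-1)).
General solution: K_1X_1 + K_2X_2.
Applying x(0)=-4, z(0)=4 gives K_1=0, K_2=4.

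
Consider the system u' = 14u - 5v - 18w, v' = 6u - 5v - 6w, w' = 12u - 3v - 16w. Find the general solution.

Coefficient matrix A = [[14, -5, -18], [6, -5, -6], [12, -3, -16]].
det(A - λI) = 0 gives eigenvalues λ = -1, -4, -2.
For λ=-1: eigenvector (-7,-3,-5).
For λ=-4: eigenvector (1,0,1).
For λ=-2: eigenvector (-4,-2,-3).
General solution: C_1e^(-t)(-7,-3,-5) + C_2e^(-4t)(1,0,1) + C_3e^(-2t)(-4,-2,-3).

u(t) = -7C_1e^(-t) + C_2e^(-4t) - 4C_3e^(-2t), v(t) = -3C_1e^(-t) - 2C_3e^(-2t), w(t) = -5C_1e^(-t) + C_2e^(-4t) - 3C_3e^(-2t)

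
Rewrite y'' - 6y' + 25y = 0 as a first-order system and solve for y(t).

Let x_1 = y, x_2 = y'. Then x_1' = x_2 and x_2' = -25x_1 + 6x_2.
A = [[0,1],[-25,6]]; det(A-λI) = λ^2 - 6λ + 25.
Eigenvalues λ = 3 ± 4i.

y(t) = K_1e^(3t)cos(4t) + K_2e^(3t)sin(4t)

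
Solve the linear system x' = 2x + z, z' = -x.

x(t) = c_1e^(t) + c_2te^(t) + c_2e^(t), z(t) = -c_1e^(t) - c_2te^(t)

Coefficient matrix A = [[2, 1], [-1, 0]].
Characteristic polynomial det(A - λI) = λ^2 - 2λ + 1 = 0.
Single eigenvalue λ = 1 with algebraic multiplicity 2.
Eigenvector v = (1,-1); generalized eigenvector w with (A-λI)w=v is (1,0).
General solution: e^(t)[c_1·v + c_2·(t·v + w)].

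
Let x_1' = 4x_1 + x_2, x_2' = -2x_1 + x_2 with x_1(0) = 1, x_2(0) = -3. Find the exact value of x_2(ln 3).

A = [[4,1],[-2,1]]; eigenvalues λ = 2, 3.
Eigenvectors: (1,-2) for λ=2, (-1,1) for λ=3.
From the initial condition, c_1 = 2, c_2 = 1.
x_2(ln 3) = (2)(3^2)(-2) + (1)(3^3)(1) = -9.

-9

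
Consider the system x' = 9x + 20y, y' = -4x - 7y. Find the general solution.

x(t) = -c_1e^(t)sin(4t) + 2c_1e^(t)cos(4t) + 2c_2e^(t)sin(4t) + c_2e^(t)cos(4t), y(t) = -c_1e^(t)cos(4t) - c_2e^(t)sin(4t)

Coefficient matrix A = [[9, 20], [-4, -7]].
Characteristic polynomial det(A - λI) = λ^2 - 2λ + 17 = 0.
Eigenvalues λ = 1 ± 4i (complex conjugate pair).
For λ=1+4i: an eigenvector is (2,-1) - i(-1,0) = (2 + i, -1).
A real fundamental pair from Re and Im of e^((1+4i)t)v: X_1 = e^(t)(cos(4t)·(2,-1) + sin(4t)·(-1,0)), X_2 = e^(t)(sin(4t)·(2,-1) - cos(4t)·(-1,0)).
General solution: c_1X_1 + c_2X_2.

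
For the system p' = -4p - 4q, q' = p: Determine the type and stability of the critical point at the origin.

stable improper node

A = [[-4,-4],[1,0]]; det(A-λI) = λ^2 + 4λ + 4.
repeated λ = -2 with a single eigenvector.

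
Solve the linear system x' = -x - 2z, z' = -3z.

x(t) = c_1e^(-t) - c_2e^(-3t), z(t) = -c_2e^(-3t)

Coefficient matrix A = [[-1, -2], [0, -3]].
Characteristic polynomial det(A - λI) = λ^2 + 4λ + 3 = 0.
Eigenvalues λ = -1, -3.
For λ=-1: (A-λI) row 1 is [0, -2], so an eigenvector is (1, 0).
For λ=-3: (A-λI) row 1 is [2, -2], so an eigenvector is (-1, -1).
General solution: c_1e^(-t)(1,0) + c_2e^(-3t)(-1,-1).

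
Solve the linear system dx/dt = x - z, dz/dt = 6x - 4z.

Coefficient matrix A = [[1, -1], [6, -4]].
Characteristic polynomial det(A - λI) = λ^2 + 3λ + 2 = 0.
Eigenvalues λ = -2, -1.
For λ=-2: (A-λI) row 1 is [3, -1], so an eigenvector is (-1, -3).
For λ=-1: (A-λI) row 1 is [2, -1], so an eigenvector is (1, 2).
General solution: c_1e^(-2t)(-1,-3) + c_2e^(-t)(1,2).

x(t) = -c_1e^(-2t) + c_2e^(-t), z(t) = -3c_1e^(-2t) + 2c_2e^(-t)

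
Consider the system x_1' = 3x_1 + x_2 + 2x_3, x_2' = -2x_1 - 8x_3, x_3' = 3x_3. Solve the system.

x_1(t) = C_1e^(t) - C_2e^(3t) + C_3e^(2t), x_2(t) = -2C_1e^(t) - 2C_2e^(3t) - C_3e^(2t), x_3(t) = C_2e^(3t)

Coefficient matrix A = [[3, 1, 2], [-2, 0, -8], [0, 0, 3]].
det(A - λI) = 0 gives eigenvalues λ = 1, 3, 2.
For λ=1: eigenvector (1,-2,0).
For λ=3: eigenvector (-1,-2,1).
For λ=2: eigenvector (1,-1,0).
General solution: C_1e^(t)(1,-2,0) + C_2e^(3t)(-1,-2,1) + C_3e^(2t)(1,-1,0).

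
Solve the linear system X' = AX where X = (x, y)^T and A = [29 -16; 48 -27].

x(t) = -c_1e^(-3t) + 2c_2e^(5t), y(t) = -2c_1e^(-3t) + 3c_2e^(5t)

Coefficient matrix A = [[29, -16], [48, -27]].
Characteristic polynomial det(A - λI) = λ^2 - 2λ - 15 = 0.
Eigenvalues λ = -3, 5.
For λ=-3: (A-λI) row 1 is [32, -16], so an eigenvector is (-1, -2).
For λ=5: (A-λI) row 1 is [24, -16], so an eigenvector is (2, 3).
General solution: c_1e^(-3t)(-1,-2) + c_2e^(5t)(2,3).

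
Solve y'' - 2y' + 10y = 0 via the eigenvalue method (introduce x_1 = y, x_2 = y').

Let x_1 = y, x_2 = y'. Then x_1' = x_2 and x_2' = -10x_1 + 2x_2.
A = [[0,1],[-10,2]]; det(A-λI) = λ^2 - 2λ + 10.
Eigenvalues λ = 1 ± 3i.

y(t) = K_1e^(t)cos(3t) + K_2e^(t)sin(3t)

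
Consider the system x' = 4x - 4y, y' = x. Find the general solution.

Coefficient matrix A = [[4, -4], [1, 0]].
Characteristic polynomial det(A - λI) = λ^2 - 4λ + 4 = 0.
Single eigenvalue λ = 2 with algebraic multiplicity 2.
Eigenvector v = (-2,-1); generalized eigenvector w with (A-λI)w=v is (3,2).
General solution: e^(2t)[K_1·v + K_2·(t·v + w)].

x(t) = -2K_1e^(2t) - 2K_2te^(2t) + 3K_2e^(2t), y(t) = -K_1e^(2t) - K_2te^(2t) + 2K_2e^(2t)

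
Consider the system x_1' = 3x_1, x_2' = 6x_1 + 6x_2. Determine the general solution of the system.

x_1(t) = -C_1e^(3t), x_2(t) = 2C_1e^(3t) - C_2e^(6t)

Coefficient matrix A = [[3, 0], [6, 6]].
Characteristic polynomial det(A - λI) = λ^2 - 9λ + 18 = 0.
Eigenvalues λ = 3, 6.
For λ=3: (A-λI) row 2 is [6, 3], so an eigenvector is (-1, 2).
For λ=6: (A-λI) row 1 is [-3, 0], so an eigenvector is (0, -1).
General solution: C_1e^(3t)(-1,2) + C_2e^(6t)(0,-1).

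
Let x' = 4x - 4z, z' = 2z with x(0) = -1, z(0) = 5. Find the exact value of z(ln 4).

A = [[4,-4],[0,2]]; eigenvalues λ = 2, 4.
Eigenvectors: (2,1) for λ=2, (-1,0) for λ=4.
From the initial condition, c_1 = 5, c_2 = 11.
z(ln 4) = (5)(4^2)(1) + (11)(4^4)(0) = 80.

80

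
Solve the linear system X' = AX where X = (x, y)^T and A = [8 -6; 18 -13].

x(t) = C_1e^(-4t) - 2C_2e^(-t), y(t) = 2C_1e^(-4t) - 3C_2e^(-t)

Coefficient matrix A = [[8, -6], [18, -13]].
Characteristic polynomial det(A - λI) = λ^2 + 5λ + 4 = 0.
Eigenvalues λ = -4, -1.
For λ=-4: (A-λI) row 1 is [12, -6], so an eigenvector is (1, 2).
For λ=-1: (A-λI) row 1 is [9, -6], so an eigenvector is (-2, -3).
General solution: C_1e^(-4t)(1,2) + C_2e^(-t)(-2,-3).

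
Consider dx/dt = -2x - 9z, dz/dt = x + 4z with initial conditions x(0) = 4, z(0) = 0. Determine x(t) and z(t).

x(t) = -12te^(t) + 4e^(t), z(t) = 4te^(t)

Coefficient matrix A = [[-2, -9], [1, 4]].
Characteristic polynomial det(A - λI) = λ^2 - 2λ + 1 = 0.
Single eigenvalue λ = 1 with algebraic multiplicity 2.
Eigenvector v = (3,-1); generalized eigenvector w with (A-λI)w=v is (2,-1).
General solution: e^(t)[C_1·v + C_2·(t·v + w)].
Applying x(0)=4, z(0)=0 gives C_1=4, C_2=-4.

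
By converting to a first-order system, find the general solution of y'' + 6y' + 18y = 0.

y(t) = K_1e^(-3t)cos(3t) + K_2e^(-3t)sin(3t)

Let x_1 = y, x_2 = y'. Then x_1' = x_2 and x_2' = -18x_1 - 6x_2.
A = [[0,1],[-18,-6]]; det(A-λI) = λ^2 + 6λ + 18.
Eigenvalues λ = -3 ± 3i.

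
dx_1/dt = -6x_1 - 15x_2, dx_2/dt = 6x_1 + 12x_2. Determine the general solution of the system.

Coefficient matrix A = [[-6, -15], [6, 12]].
Characteristic polynomial det(A - λI) = λ^2 - 6λ + 18 = 0.
Eigenvalues λ = 3 ± 3i (complex conjugate pair).
For λ=3+3i: an eigenvector is (2,-1) - i(-1,1) = (2 + i, -1 - i).
A real fundamental pair from Re and Im of e^((3+3i)t)v: X_1 = e^(3t)(cos(3t)·(2,-1) + sin(3t)·(-1,1)), X_2 = e^(3t)(sin(3t)·(2,-1) - cos(3t)·(-1,1)).
General solution: C_1X_1 + C_2X_2.

x_1(t) = -C_1e^(3t)sin(3t) + 2C_1e^(3t)cos(3t) + 2C_2e^(3t)sin(3t) + C_2e^(3t)cos(3t), x_2(t) = C_1e^(3t)sin(3t) - C_1e^(3t)cos(3t) - C_2e^(3t)sin(3t) - C_2e^(3t)cos(3t)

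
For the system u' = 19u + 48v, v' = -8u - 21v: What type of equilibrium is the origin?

A = [[19,48],[-8,-21]]; det(A-λI) = λ^2 + 2λ - 15.
λ = 3, -5: opposite signs.

saddle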